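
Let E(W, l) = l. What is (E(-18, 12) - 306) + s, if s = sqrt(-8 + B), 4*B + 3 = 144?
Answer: -294 + sqrt(109)/2 ≈ -288.78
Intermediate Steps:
B = 141/4 (B = -3/4 + (1/4)*144 = -3/4 + 36 = 141/4 ≈ 35.250)
s = sqrt(109)/2 (s = sqrt(-8 + 141/4) = sqrt(109/4) = sqrt(109)/2 ≈ 5.2202)
(E(-18, 12) - 306) + s = (12 - 306) + sqrt(109)/2 = -294 + sqrt(109)/2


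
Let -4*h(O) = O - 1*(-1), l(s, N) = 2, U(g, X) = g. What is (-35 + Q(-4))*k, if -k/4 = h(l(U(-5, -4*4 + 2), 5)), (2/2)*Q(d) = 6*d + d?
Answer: -189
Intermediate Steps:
Q(d) = 7*d (Q(d) = 6*d + d = 7*d)
h(O) = -¼ - O/4 (h(O) = -(O - 1*(-1))/4 = -(O + 1)/4 = -(1 + O)/4 = -¼ - O/4)
k = 3 (k = -4*(-¼ - ¼*2) = -4*(-¼ - ½) = -4*(-¾) = 3)
(-35 + Q(-4))*k = (-35 + 7*(-4))*3 = (-35 - 28)*3 = -63*3 = -189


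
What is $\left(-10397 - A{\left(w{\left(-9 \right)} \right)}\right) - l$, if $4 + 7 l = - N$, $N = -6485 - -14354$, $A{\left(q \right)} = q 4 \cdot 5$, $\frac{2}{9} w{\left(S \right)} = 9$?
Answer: $- \frac{70576}{7} \approx -10082.0$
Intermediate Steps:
$w{\left(S \right)} = \frac{81}{2}$ ($w{\left(S \right)} = \frac{9}{2} \cdot 9 = \frac{81}{2}$)
$A{\left(q \right)} = 20 q$ ($A{\left(q \right)} = 4 q 5 = 20 q$)
$N = 7869$ ($N = -6485 + 14354 = 7869$)
$l = - \frac{7873}{7}$ ($l = - \frac{4}{7} + \frac{\left(-1\right) 7869}{7} = - \frac{4}{7} + \frac{1}{7} \left(-7869\right) = - \frac{4}{7} - \frac{7869}{7} = - \frac{7873}{7} \approx -1124.7$)
$\left(-10397 - A{\left(w{\left(-9 \right)} \right)}\right) - l = \left(-10397 - 20 \cdot \frac{81}{2}\right) - - \frac{7873}{7} = \left(-10397 - 810\right) + \frac{7873}{7} = -11207 + \frac{7873}{7} = - \frac{70576}{7}$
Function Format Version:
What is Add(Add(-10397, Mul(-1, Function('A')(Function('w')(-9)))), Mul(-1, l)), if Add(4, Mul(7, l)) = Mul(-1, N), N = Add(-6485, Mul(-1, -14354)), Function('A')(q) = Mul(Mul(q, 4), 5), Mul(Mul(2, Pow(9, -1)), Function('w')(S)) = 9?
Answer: Rational(-70576, 7) ≈ -10082.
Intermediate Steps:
Function('w')(S) = Rational(81, 2) (Function('w')(S) = Mul(Rational(9, 2), 9) = Rational(81, 2))
Function('A')(q) = Mul(20, q) (Function('A')(q) = Mul(Mul(4, q), 5) = Mul(20, q))
N = 7869 (N = Add(-6485, 14354) = 7869)
l = Rational(-7873, 7) (l = Add(Rational(-4, 7), Mul(Rational(1, 7), Mul(-1, 7869))) = Add(Rational(-4, 7), Mul(Rational(1, 7), -7869)) = Add(Rational(-4, 7), Rational(-7869, 7)) = Rational(-7873, 7) ≈ -1124.7)
Add(Add(-10397, Mul(-1, Function('A')(Function('w')(-9)))), Mul(-1, l)) = Add(Add(-10397, Mul(-1, Mul(20, Rational(81, 2)))), Mul(-1, Rational(-7873, 7))) = Add(Add(-10397, Mul(-1, 810)), Rational(7873, 7)) = Add(Add(-10397, -810), Rational(7873, 7)) = Add(-11207, Rational(7873, 7)) = Rational(-70576, 7)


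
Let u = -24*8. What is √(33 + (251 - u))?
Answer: 2*√119 ≈ 21.817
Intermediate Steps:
u = -192
√(33 + (251 - u)) = √(33 + (251 - 1*(-192))) = √(33 + (251 + 192)) = √(33 + 443) = √476 = 2*√119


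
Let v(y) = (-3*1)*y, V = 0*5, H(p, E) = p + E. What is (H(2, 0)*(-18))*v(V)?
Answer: 0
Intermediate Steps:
H(p, E) = E + p
V = 0
v(y) = -3*y
(H(2, 0)*(-18))*v(V) = ((0 + 2)*(-18))*(-3*0) = (2*(-18))*0 = -36*0 = 0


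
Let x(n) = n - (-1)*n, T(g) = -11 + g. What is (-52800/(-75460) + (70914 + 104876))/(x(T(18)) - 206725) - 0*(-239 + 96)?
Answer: -60296210/70901873 ≈ -0.85042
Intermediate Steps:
x(n) = 2*n (x(n) = n + n = 2*n)
(-52800/(-75460) + (70914 + 104876))/(x(T(18)) - 206725) - 0*(-239 + 96) = (-52800/(-75460) + (70914 + 104876))/(2*(-11 + 18) - 206725) - 0*(-239 + 96) = (-52800*(-1/75460) + 175790)/(2*7 - 206725) - 0*(-143) = (240/343 + 175790)/(14 - 206725) - 1*0 = (60296210/343)/(-206711) + 0 = (60296210/343)*(-1/206711) + 0 = -60296210/70901873 + 0 = -60296210/70901873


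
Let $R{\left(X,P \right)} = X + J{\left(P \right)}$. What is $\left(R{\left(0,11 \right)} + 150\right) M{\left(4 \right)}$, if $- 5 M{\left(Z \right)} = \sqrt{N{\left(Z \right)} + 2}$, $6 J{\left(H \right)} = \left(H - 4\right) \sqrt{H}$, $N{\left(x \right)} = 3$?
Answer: $\frac{\sqrt{5} \left(-900 - 7 \sqrt{11}\right)}{30} \approx -68.813$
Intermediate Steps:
$J{\left(H \right)} = \frac{\sqrt{H} \left(-4 + H\right)}{6}$ ($J{\left(H \right)} = \frac{\left(H - 4\right) \sqrt{H}}{6} = \frac{\left(-4 + H\right) \sqrt{H}}{6} = \frac{\sqrt{H} \left(-4 + H\right)}{6}$)
$R{\left(X,P \right)} = X + \frac{\sqrt{P} \left(-4 + P\right)}{6}$
$M{\left(Z \right)} = - \frac{\sqrt{5}}{5}$ ($M{\left(Z \right)} = - \frac{\sqrt{3 + 2}}{5} = - \frac{\sqrt{5}}{5}$)
$\left(R{\left(0,11 \right)} + 150\right) M{\left(4 \right)} = \left(\left(0 + \frac{\sqrt{11} \left(-4 + 11\right)}{6}\right) + 150\right) \left(- \frac{\sqrt{5}}{5}\right) = \left(\left(0 + \frac{1}{6} \sqrt{11} \cdot 7\right) + 150\right) \left(- \frac{\sqrt{5}}{5}\right) = \left(\left(0 + \frac{7 \sqrt{11}}{6}\right) + 150\right) \left(- \frac{\sqrt{5}}{5}\right) = \left(\frac{7 \sqrt{11}}{6} + 150\right) \left(- \frac{\sqrt{5}}{5}\right) = \left(150 + \frac{7 \sqrt{11}}{6}\right) \left(- \frac{\sqrt{5}}{5}\right) = - \frac{\sqrt{5} \left(150 + \frac{7 \sqrt{11}}{6}\right)}{5}$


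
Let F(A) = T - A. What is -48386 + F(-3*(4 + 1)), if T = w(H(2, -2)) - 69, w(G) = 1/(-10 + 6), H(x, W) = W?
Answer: -193761/4 ≈ -48440.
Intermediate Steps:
w(G) = -1/4 (w(G) = 1/(-4) = -1/4)
T = -277/4 (T = -1/4 - 69 = -277/4 ≈ -69.250)
F(A) = -277/4 - A
-48386 + F(-3*(4 + 1)) = -48386 + (-277/4 - (-3)*(4 + 1)) = -48386 + (-277/4 - (-3)*5) = -48386 + (-277/4 - 1*(-15)) = -48386 + (-277/4 + 15) = -48386 - 217/4 = -193761/4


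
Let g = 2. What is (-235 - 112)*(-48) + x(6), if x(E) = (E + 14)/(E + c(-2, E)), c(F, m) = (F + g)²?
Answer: 49978/3 ≈ 16659.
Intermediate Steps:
c(F, m) = (2 + F)² (c(F, m) = (F + 2)² = (2 + F)²)
x(E) = (14 + E)/E (x(E) = (E + 14)/(E + (2 - 2)²) = (14 + E)/(E + 0²) = (14 + E)/(E + 0) = (14 + E)/E)
(-235 - 112)*(-48) + x(6) = (-235 - 112)*(-48) + (14 + 6)/6 = -347*(-48) + (⅙)*20 = 16656 + 10/3 = 49978/3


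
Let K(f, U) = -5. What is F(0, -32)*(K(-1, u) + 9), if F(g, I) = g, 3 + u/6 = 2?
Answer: 0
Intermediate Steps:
u = -6 (u = -18 + 6*2 = -18 + 12 = -6)
F(0, -32)*(K(-1, u) + 9) = 0*(-5 + 9) = 0*4 = 0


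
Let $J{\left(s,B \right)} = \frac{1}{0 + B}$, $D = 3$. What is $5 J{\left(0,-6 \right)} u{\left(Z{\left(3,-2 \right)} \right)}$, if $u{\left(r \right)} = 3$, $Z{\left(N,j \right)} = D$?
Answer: $- \frac{5}{2} \approx -2.5$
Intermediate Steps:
$J{\left(s,B \right)} = \frac{1}{B}$
$Z{\left(N,j \right)} = 3$
$5 J{\left(0,-6 \right)} u{\left(Z{\left(3,-2 \right)} \right)} = \frac{5}{-6} \cdot 3 = 5 \left(- \frac{1}{6}\right) 3 = \left(- \frac{5}{6}\right) 3 = - \frac{5}{2}$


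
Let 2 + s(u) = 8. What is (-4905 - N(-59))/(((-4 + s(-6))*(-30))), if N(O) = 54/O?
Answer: 96447/1180 ≈ 81.735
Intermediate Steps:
s(u) = 6 (s(u) = -2 + 8 = 6)
(-4905 - N(-59))/(((-4 + s(-6))*(-30))) = (-4905 - 54/(-59))/(((-4 + 6)*(-30))) = (-4905 - 54*(-1)/59)/((2*(-30))) = (-4905 - 1*(-54/59))/(-60) = (-4905 + 54/59)*(-1/60) = -289341/59*(-1/60) = 96447/1180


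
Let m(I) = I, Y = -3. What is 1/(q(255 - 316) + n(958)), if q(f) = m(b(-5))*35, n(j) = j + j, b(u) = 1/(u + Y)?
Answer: 8/15293 ≈ 0.00052312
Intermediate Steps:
b(u) = 1/(-3 + u) (b(u) = 1/(u - 3) = 1/(-3 + u))
n(j) = 2*j
q(f) = -35/8 (q(f) = 35/(-3 - 5) = 35/(-8) = -1/8*35 = -35/8)
1/(q(255 - 316) + n(958)) = 1/(-35/8 + 2*958) = 1/(-35/8 + 1916) = 1/(15293/8) = 8/15293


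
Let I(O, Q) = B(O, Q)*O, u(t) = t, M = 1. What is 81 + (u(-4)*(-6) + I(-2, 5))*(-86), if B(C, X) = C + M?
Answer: -2155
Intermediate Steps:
B(C, X) = 1 + C (B(C, X) = C + 1 = 1 + C)
I(O, Q) = O*(1 + O) (I(O, Q) = (1 + O)*O = O*(1 + O))
81 + (u(-4)*(-6) + I(-2, 5))*(-86) = 81 + (-4*(-6) - 2*(1 - 2))*(-86) = 81 + (24 - 2*(-1))*(-86) = 81 + (24 + 2)*(-86) = 81 + 26*(-86) = 81 - 2236 = -2155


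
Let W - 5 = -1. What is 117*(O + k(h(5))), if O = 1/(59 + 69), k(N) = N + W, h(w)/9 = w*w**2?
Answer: 16908021/128 ≈ 1.3209e+5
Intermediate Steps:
W = 4 (W = 5 - 1 = 4)
h(w) = 9*w**3 (h(w) = 9*(w*w**2) = 9*w**3)
k(N) = 4 + N (k(N) = N + 4 = 4 + N)
O = 1/128 ≈ 0.0078125
117*(O + k(h(5))) = 117*(1/128 + (4 + 9*5**3)) = 117*(1/128 + (4 + 9*125)) = 117*(1/128 + (4 + 1125)) = 117*(1/128 + 1129) = 117*(144513/128) = 16908021/128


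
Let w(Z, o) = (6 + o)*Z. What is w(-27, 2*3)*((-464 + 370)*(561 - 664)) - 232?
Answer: -3137200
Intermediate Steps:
w(Z, o) = Z*(6 + o)
w(-27, 2*3)*((-464 + 370)*(561 - 664)) - 232 = (-27*(6 + 2*3))*((-464 + 370)*(561 - 664)) - 232 = (-27*(6 + 6))*(-94*(-103)) - 232 = -27*12*9682 - 232 = -324*9682 - 232 = -3136968 - 232 = -3137200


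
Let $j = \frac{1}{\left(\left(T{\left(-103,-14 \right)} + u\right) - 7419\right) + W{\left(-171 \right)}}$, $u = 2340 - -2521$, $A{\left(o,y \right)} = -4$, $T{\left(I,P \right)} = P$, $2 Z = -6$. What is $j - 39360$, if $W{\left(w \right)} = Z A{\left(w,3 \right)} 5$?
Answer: $- \frac{98872321}{2512} \approx -39360.0$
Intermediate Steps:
$Z = -3$ ($Z = \frac{1}{2} \left(-6\right) = -3$)
$u = 4861$ ($u = 2340 + 2521 = 4861$)
$W{\left(w \right)} = 60$ ($W{\left(w \right)} = \left(-3\right) \left(-4\right) 5 = 12 \cdot 5 = 60$)
$j = - \frac{1}{2512}$ ($j = \frac{1}{\left(\left(-14 + 4861\right) - 7419\right) + 60} = \frac{1}{\left(4847 - 7419\right) + 60} = \frac{1}{-2572 + 60} = \frac{1}{-2512} = - \frac{1}{2512} \approx -0.00039809$)
$j - 39360 = - \frac{1}{2512} - 39360 = - \frac{98872321}{2512}$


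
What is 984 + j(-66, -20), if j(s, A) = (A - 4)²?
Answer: 1560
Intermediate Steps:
j(s, A) = (-4 + A)²
984 + j(-66, -20) = 984 + (-4 - 20)² = 984 + (-24)² = 984 + 576 = 1560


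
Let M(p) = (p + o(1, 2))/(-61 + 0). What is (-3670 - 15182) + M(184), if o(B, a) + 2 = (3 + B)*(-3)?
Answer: -1150142/61 ≈ -18855.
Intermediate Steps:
o(B, a) = -11 - 3*B (o(B, a) = -2 + (3 + B)*(-3) = -2 + (-9 - 3*B) = -11 - 3*B)
M(p) = 14/61 - p/61 (M(p) = (p + (-11 - 3*1))/(-61 + 0) = (p + (-11 - 3))/(-61) = (p - 14)*(-1/61) = (-14 + p)*(-1/61) = 14/61 - p/61)
(-3670 - 15182) + M(184) = (-3670 - 15182) + (14/61 - 1/61*184) = -18852 + (14/61 - 184/61) = -18852 - 170/61 = -1150142/61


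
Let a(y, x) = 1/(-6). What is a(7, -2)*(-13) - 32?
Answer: -179/6 ≈ -29.833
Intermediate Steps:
a(y, x) = -⅙
a(7, -2)*(-13) - 32 = -⅙*(-13) - 32 = 13/6 - 32 = -179/6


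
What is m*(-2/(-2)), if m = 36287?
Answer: 36287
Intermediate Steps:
m*(-2/(-2)) = 36287*(-2/(-2)) = 36287*(-2*(-½)) = 36287*1 = 36287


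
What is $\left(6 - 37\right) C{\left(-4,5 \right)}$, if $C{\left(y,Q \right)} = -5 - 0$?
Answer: $155$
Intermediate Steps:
$C{\left(y,Q \right)} = -5$ ($C{\left(y,Q \right)} = -5 + 0 = -5$)
$\left(6 - 37\right) C{\left(-4,5 \right)} = \left(6 - 37\right) \left(-5\right) = \left(-31\right) \left(-5\right) = 155$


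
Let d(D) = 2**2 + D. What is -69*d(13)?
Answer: -1173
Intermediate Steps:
d(D) = 4 + D
-69*d(13) = -69*(4 + 13) = -69*17 = -1173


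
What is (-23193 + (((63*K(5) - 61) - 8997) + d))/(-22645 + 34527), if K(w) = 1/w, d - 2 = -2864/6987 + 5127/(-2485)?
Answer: -43057978499/15869503230 ≈ -2.7133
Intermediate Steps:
d = -8213999/17362695 (d = 2 + (-2864/6987 + 5127/(-2485)) = 2 + (-2864*1/6987 + 5127*(-1/2485)) = 2 + (-2864/6987 - 5127/2485) = 2 - 42939389/17362695 = -8213999/17362695 ≈ -0.47308)
(-23193 + (((63*K(5) - 61) - 8997) + d))/(-22645 + 34527) = (-23193 + (((63/5 - 61) - 8997) - 8213999/17362695))/(-22645 + 34527) = (-23193 + (((63*(1/5) - 61) - 8997) - 8213999/17362695))/11882 = (-23193 + (((63/5 - 61) - 8997) - 8213999/17362695))*(1/11882) = (-23193 + ((-242/5 - 8997) - 8213999/17362695))*(1/11882) = (-23193 + (-45227/5 - 8213999/17362695))*(1/11882) = (-23193 - 157060735352/17362695)*(1/11882) = -559753720487/17362695*1/11882 = -43057978499/15869503230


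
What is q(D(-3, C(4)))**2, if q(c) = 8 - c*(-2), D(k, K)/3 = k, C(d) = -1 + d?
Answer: 100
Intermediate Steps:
D(k, K) = 3*k
q(c) = 8 + 2*c (q(c) = 8 - (-2)*c = 8 + 2*c)
q(D(-3, C(4)))**2 = (8 + 2*(3*(-3)))**2 = (8 + 2*(-9))**2 = (8 - 18)**2 = (-10)**2 = 100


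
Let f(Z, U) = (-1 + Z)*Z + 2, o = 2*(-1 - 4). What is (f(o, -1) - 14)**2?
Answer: 9604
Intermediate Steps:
o = -10 (o = 2*(-5) = -10)
f(Z, U) = 2 + Z*(-1 + Z) (f(Z, U) = Z*(-1 + Z) + 2 = 2 + Z*(-1 + Z))
(f(o, -1) - 14)**2 = ((2 + (-10)**2 - 1*(-10)) - 14)**2 = ((2 + 100 + 10) - 14)**2 = (112 - 14)**2 = 98**2 = 9604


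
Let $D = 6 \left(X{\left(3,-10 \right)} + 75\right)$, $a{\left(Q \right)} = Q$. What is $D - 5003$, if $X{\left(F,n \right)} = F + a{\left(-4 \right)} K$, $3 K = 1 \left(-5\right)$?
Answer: $-4495$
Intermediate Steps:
$K = - \frac{5}{3}$ ($K = \frac{1 \left(-5\right)}{3} = \frac{1}{3} \left(-5\right) = - \frac{5}{3} \approx -1.6667$)
$X{\left(F,n \right)} = \frac{20}{3} + F$ ($X{\left(F,n \right)} = F - - \frac{20}{3} = F + \frac{20}{3} = \frac{20}{3} + F$)
$D = 508$ ($D = 6 \left(\left(\frac{20}{3} + 3\right) + 75\right) = 6 \left(\frac{29}{3} + 75\right) = 6 \cdot \frac{254}{3} = 508$)
$D - 5003 = 508 - 5003 = -4495$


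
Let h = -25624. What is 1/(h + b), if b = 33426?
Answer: 1/7802 ≈ 0.00012817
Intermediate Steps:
1/(h + b) = 1/(-25624 + 33426) = 1/7802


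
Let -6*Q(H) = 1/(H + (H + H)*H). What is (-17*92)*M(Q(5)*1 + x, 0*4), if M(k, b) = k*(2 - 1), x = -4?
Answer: 1033022/165 ≈ 6260.7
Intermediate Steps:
Q(H) = -1/(6*(H + 2*H²)) (Q(H) = -1/(6*(H + (H + H)*H)) = -1/(6*(H + (2*H)*H)) = -1/(6*(H + 2*H²)))
M(k, b) = k (M(k, b) = k*1 = k)
(-17*92)*M(Q(5)*1 + x, 0*4) = (-17*92)*(-⅙/(5*(1 + 2*5))*1 - 4) = -1564*(-⅙*⅕/(1 + 10)*1 - 4) = -1564*(-⅙*⅕/11*1 - 4) = -1564*(-⅙*⅕*1/11*1 - 4) = -1564*(-1/330*1 - 4) = -1564*(-1/330 - 4) = -1564*(-1321/330) = 1033022/165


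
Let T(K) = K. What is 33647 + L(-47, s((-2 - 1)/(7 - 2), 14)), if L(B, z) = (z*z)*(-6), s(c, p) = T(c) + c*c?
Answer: 21029159/625 ≈ 33647.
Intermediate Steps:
s(c, p) = c + c² (s(c, p) = c + c*c = c + c²)
L(B, z) = -6*z² (L(B, z) = z²*(-6) = -6*z²)
33647 + L(-47, s((-2 - 1)/(7 - 2), 14)) = 33647 - 6*(1 + (-2 - 1)/(7 - 2))²*(-2 - 1)²/(7 - 2)² = 33647 - 6*9*(1 - 3/5)²/25 = 33647 - 6*9*(1 - 3*⅕)²/25 = 33647 - 6*9*(1 - ⅗)²/25 = 33647 - 6*(-⅗*⅖)² = 33647 - 6*(-6/25)² = 33647 - 6*36/625 = 33647 - 216/625 = 21029159/625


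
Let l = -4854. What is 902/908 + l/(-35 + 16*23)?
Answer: -684511/50394 ≈ -13.583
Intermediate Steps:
902/908 + l/(-35 + 16*23) = 902/908 - 4854/(-35 + 16*23) = 902*(1/908) - 4854/(-35 + 368) = 451/454 - 4854/333 = 451/454 - 4854*1/333 = 451/454 - 1618/111 = -684511/50394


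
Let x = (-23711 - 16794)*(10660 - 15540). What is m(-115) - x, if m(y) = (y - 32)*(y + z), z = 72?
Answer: -197658079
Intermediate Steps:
x = 197664400 (x = -40505*(-4880) = 197664400)
m(y) = (-32 + y)*(72 + y) (m(y) = (y - 32)*(y + 72) = (-32 + y)*(72 + y))
m(-115) - x = (-2304 + (-115)² + 40*(-115)) - 1*197664400 = (-2304 + 13225 - 4600) - 197664400 = 6321 - 197664400 = -197658079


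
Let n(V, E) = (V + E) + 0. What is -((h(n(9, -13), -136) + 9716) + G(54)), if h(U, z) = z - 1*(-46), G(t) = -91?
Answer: -9535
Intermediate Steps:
n(V, E) = E + V (n(V, E) = (E + V) + 0 = E + V)
h(U, z) = 46 + z (h(U, z) = z + 46 = 46 + z)
-((h(n(9, -13), -136) + 9716) + G(54)) = -(((46 - 136) + 9716) - 91) = -((-90 + 9716) - 91) = -(9626 - 91) = -1*9535 = -9535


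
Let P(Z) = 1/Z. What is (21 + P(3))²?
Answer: 4096/9 ≈ 455.11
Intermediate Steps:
(21 + P(3))² = (21 + 1/3)² = (21 + ⅓)² = (64/3)² = 4096/9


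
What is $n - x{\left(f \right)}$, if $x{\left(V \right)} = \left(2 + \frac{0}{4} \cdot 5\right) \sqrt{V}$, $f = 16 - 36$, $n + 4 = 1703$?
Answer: $1699 - 4 i \sqrt{5} \approx 1699.0 - 8.9443 i$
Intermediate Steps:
$n = 1699$ ($n = -4 + 1703 = 1699$)
$f = -20$ ($f = 16 - 36 = -20$)
$x{\left(V \right)} = 2 \sqrt{V}$ ($x{\left(V \right)} = \left(2 + 0 \cdot \frac{1}{4} \cdot 5\right) \sqrt{V} = \left(2 + 0 \cdot 5\right) \sqrt{V} = \left(2 + 0\right) \sqrt{V} = 2 \sqrt{V}$)
$n - x{\left(f \right)} = 1699 - 2 \sqrt{-20} = 1699 - 2 \cdot 2 i \sqrt{5} = 1699 - 4 i \sqrt{5}$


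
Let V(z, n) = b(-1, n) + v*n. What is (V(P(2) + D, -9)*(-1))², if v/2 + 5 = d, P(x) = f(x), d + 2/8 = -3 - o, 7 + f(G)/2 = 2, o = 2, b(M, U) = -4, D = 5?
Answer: 130321/4 ≈ 32580.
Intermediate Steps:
f(G) = -10 (f(G) = -14 + 2*2 = -14 + 4 = -10)
d = -21/4 (d = -¼ + (-3 - 1*2) = -¼ + (-3 - 2) = -¼ - 5 = -21/4 ≈ -5.2500)
P(x) = -10
v = -41/2 (v = -10 + 2*(-21/4) = -10 - 21/2 = -41/2 ≈ -20.500)
V(z, n) = -4 - 41*n/2
(V(P(2) + D, -9)*(-1))² = ((-4 - 41/2*(-9))*(-1))² = ((-4 + 369/2)*(-1))² = ((361/2)*(-1))² = (-361/2)² = 130321/4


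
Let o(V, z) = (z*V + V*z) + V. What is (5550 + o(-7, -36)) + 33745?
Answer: 39792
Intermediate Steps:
o(V, z) = V + 2*V*z (o(V, z) = (V*z + V*z) + V = 2*V*z + V = V + 2*V*z)
(5550 + o(-7, -36)) + 33745 = (5550 - 7*(1 + 2*(-36))) + 33745 = (5550 - 7*(1 - 72)) + 33745 = (5550 - 7*(-71)) + 33745 = (5550 + 497) + 33745 = 6047 + 33745 = 39792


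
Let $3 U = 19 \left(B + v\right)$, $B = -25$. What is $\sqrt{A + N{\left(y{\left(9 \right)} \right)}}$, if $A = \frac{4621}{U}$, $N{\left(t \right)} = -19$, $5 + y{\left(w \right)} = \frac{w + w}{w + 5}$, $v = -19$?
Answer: $\frac{i \sqrt{6217123}}{418} \approx 5.9651 i$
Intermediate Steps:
$y{\left(w \right)} = -5 + \frac{2 w}{5 + w}$ ($y{\left(w \right)} = -5 + \frac{w + w}{w + 5} = -5 + \frac{2 w}{5 + w}$)
$U = - \frac{836}{3}$ ($U = \frac{19 \left(-25 - 19\right)}{3} = \frac{19 \left(-44\right)}{3} = \frac{1}{3} \left(-836\right) = - \frac{836}{3} \approx -278.67$)
$A = - \frac{13863}{836}$ ($A = \frac{4621}{- \frac{836}{3}} = 4621 \left(- \frac{3}{836}\right) = - \frac{13863}{836} \approx -16.583$)
$\sqrt{A + N{\left(y{\left(9 \right)} \right)}} = \sqrt{- \frac{13863}{836} - 19} = \sqrt{- \frac{29747}{836}} = \frac{i \sqrt{6217123}}{418}$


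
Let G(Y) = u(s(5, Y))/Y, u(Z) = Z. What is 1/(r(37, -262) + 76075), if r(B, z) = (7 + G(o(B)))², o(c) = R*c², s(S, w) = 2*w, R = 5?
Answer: 1/76156 ≈ 1.3131e-5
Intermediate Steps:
o(c) = 5*c²
G(Y) = 2 (G(Y) = (2*Y)/Y = 2)
r(B, z) = 81 (r(B, z) = (7 + 2)² = 9² = 81)
1/(r(37, -262) + 76075) = 1/(81 + 76075) = 1/76156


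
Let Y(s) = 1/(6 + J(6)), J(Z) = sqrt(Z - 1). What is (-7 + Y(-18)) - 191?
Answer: -6132/31 - sqrt(5)/31 ≈ -197.88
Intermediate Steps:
J(Z) = sqrt(-1 + Z)
Y(s) = 1/(6 + sqrt(5)) (Y(s) = 1/(6 + sqrt(-1 + 6)) = 1/(6 + sqrt(5)))
(-7 + Y(-18)) - 191 = (-7 + (6/31 - sqrt(5)/31)) - 191 = (-211/31 - sqrt(5)/31) - 191 = -6132/31 - sqrt(5)/31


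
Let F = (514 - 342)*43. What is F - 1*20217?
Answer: -12821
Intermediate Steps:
F = 7396 (F = 172*43 = 7396)
F - 1*20217 = 7396 - 1*20217 = 7396 - 20217 = -12821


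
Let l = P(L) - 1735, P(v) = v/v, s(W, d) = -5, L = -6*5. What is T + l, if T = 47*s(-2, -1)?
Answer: -1969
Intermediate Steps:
L = -30
P(v) = 1
T = -235 (T = 47*(-5) = -235)
l = -1734 (l = 1 - 1735 = -1734)
T + l = -235 - 1734 = -1969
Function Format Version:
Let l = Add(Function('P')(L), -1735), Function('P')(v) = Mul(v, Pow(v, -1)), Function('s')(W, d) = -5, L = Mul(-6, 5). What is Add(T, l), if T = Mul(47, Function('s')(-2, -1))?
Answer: -1969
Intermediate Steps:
L = -30
Function('P')(v) = 1
T = -235 (T = Mul(47, -5) = -235)
l = -1734 (l = Add(1, -1735) = -1734)
Add(T, l) = Add(-235, -1734) = -1969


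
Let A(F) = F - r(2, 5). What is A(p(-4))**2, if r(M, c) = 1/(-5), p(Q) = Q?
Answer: 361/25 ≈ 14.440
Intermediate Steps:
r(M, c) = -1/5
A(F) = 1/5 + F (A(F) = F - 1*(-1/5) = F + 1/5 = 1/5 + F)
A(p(-4))**2 = (1/5 - 4)**2 = (-19/5)**2 = 361/25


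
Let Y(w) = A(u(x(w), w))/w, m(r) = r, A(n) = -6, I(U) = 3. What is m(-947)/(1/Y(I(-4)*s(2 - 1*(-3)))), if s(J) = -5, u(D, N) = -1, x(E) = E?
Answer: -1894/5 ≈ -378.80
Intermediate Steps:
Y(w) = -6/w
m(-947)/(1/Y(I(-4)*s(2 - 1*(-3)))) = -947*(-6/(3*(-5))) = -947*(-6/(-15)) = -947*(-6*(-1/15)) = -947/(1/(⅖)) = -947/5/2 = -947*⅖ = -1894/5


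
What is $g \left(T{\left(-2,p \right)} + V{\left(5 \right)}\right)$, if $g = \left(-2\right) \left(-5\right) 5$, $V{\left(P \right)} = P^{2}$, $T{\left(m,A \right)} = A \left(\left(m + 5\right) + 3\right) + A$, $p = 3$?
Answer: $2300$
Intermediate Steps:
$T{\left(m,A \right)} = A + A \left(8 + m\right)$ ($T{\left(m,A \right)} = A \left(\left(5 + m\right) + 3\right) + A = A \left(8 + m\right) + A = A + A \left(8 + m\right)$)
$g = 50$ ($g = 10 \cdot 5 = 50$)
$g \left(T{\left(-2,p \right)} + V{\left(5 \right)}\right) = 50 \left(3 \left(9 - 2\right) + 5^{2}\right) = 50 \left(3 \cdot 7 + 25\right) = 50 \left(21 + 25\right) = 50 \cdot 46 = 2300$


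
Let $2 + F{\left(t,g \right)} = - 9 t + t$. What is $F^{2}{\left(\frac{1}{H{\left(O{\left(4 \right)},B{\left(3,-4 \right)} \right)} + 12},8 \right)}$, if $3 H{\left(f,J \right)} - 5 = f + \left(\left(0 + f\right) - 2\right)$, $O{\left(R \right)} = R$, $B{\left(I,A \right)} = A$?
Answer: $\frac{13924}{2209} \approx 6.3033$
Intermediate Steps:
$H{\left(f,J \right)} = 1 + \frac{2 f}{3}$ ($H{\left(f,J \right)} = \frac{5}{3} + \frac{f + \left(\left(0 + f\right) - 2\right)}{3} = \frac{5}{3} + \frac{f + \left(f - 2\right)}{3} = \frac{5}{3} + \frac{f + \left(-2 + f\right)}{3} = \frac{5}{3} + \frac{-2 + 2 f}{3} = \frac{5}{3} + \left(- \frac{2}{3} + \frac{2 f}{3}\right) = 1 + \frac{2 f}{3}$)
$F{\left(t,g \right)} = -2 - 8 t$ ($F{\left(t,g \right)} = -2 + \left(- 9 t + t\right) = -2 - 8 t$)
$F^{2}{\left(\frac{1}{H{\left(O{\left(4 \right)},B{\left(3,-4 \right)} \right)} + 12},8 \right)} = \left(-2 - \frac{8}{\left(1 + \frac{2}{3} \cdot 4\right) + 12}\right)^{2} = \left(-2 - \frac{8}{\left(1 + \frac{8}{3}\right) + 12}\right)^{2} = \left(-2 - \frac{8}{\frac{11}{3} + 12}\right)^{2} = \left(-2 - \frac{8}{\frac{47}{3}}\right)^{2} = \left(-2 - \frac{24}{47}\right)^{2} = \left(- \frac{118}{47}\right)^{2} = \frac{13924}{2209}$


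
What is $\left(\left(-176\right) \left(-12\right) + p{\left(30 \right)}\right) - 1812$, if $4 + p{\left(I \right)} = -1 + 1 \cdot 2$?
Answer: $297$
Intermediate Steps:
$p{\left(I \right)} = -3$ ($p{\left(I \right)} = -4 + \left(-1 + 1 \cdot 2\right) = -4 + \left(-1 + 2\right) = -4 + 1 = -3$)
$\left(\left(-176\right) \left(-12\right) + p{\left(30 \right)}\right) - 1812 = \left(\left(-176\right) \left(-12\right) - 3\right) - 1812 = \left(2112 - 3\right) - 1812 = 2109 - 1812 = 297$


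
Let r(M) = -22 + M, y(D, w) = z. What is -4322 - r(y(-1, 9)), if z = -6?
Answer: -4294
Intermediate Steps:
y(D, w) = -6
-4322 - r(y(-1, 9)) = -4322 - (-22 - 6) = -4322 - 1*(-28) = -4322 + 28 = -4294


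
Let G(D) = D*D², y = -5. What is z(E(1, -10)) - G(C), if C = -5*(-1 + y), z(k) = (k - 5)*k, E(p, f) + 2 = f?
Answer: -26796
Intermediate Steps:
E(p, f) = -2 + f
z(k) = k*(-5 + k) (z(k) = (-5 + k)*k = k*(-5 + k))
C = 30 (C = -5*(-1 - 5) = -5*(-6) = 30)
G(D) = D³
z(E(1, -10)) - G(C) = (-2 - 10)*(-5 + (-2 - 10)) - 1*30³ = -12*(-5 - 12) - 1*27000 = -12*(-17) - 27000 = 204 - 27000 = -26796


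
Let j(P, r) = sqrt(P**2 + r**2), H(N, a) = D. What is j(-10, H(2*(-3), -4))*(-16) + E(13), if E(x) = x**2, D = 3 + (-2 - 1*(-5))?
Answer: 169 - 32*sqrt(34) ≈ -17.590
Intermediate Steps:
D = 6 (D = 3 + (-2 + 5) = 3 + 3 = 6)
H(N, a) = 6
j(-10, H(2*(-3), -4))*(-16) + E(13) = sqrt((-10)**2 + 6**2)*(-16) + 13**2 = sqrt(100 + 36)*(-16) + 169 = sqrt(136)*(-16) + 169 = (2*sqrt(34))*(-16) + 169 = -32*sqrt(34) + 169 = 169 - 32*sqrt(34)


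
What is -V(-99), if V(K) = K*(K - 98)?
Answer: -19503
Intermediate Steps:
V(K) = K*(-98 + K)
-V(-99) = -(-99)*(-98 - 99) = -(-99)*(-197) = -1*19503 = -19503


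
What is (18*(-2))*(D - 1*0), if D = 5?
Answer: -180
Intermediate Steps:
(18*(-2))*(D - 1*0) = (18*(-2))*(5 - 1*0) = -36*(5 + 0) = -36*5 = -180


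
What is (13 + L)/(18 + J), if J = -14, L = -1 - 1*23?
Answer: -11/4 ≈ -2.7500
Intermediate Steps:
L = -24 (L = -1 - 23 = -24)
(13 + L)/(18 + J) = (13 - 24)/(18 - 14) = -11/4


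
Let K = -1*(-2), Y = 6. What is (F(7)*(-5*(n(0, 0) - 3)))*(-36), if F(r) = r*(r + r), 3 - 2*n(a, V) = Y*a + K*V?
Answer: -26460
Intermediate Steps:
K = 2
n(a, V) = 3/2 - V - 3*a (n(a, V) = 3/2 - (6*a + 2*V)/2 = 3/2 - (2*V + 6*a)/2 = 3/2 + (-V - 3*a) = 3/2 - V - 3*a)
F(r) = 2*r² (F(r) = r*(2*r) = 2*r²)
(F(7)*(-5*(n(0, 0) - 3)))*(-36) = ((2*7²)*(-5*((3/2 - 1*0 - 3*0) - 3)))*(-36) = ((2*49)*(-5*((3/2 + 0 + 0) - 3)))*(-36) = (98*(-5*(3/2 - 3)))*(-36) = (98*(-5*(-3/2)))*(-36) = (98*(15/2))*(-36) = 735*(-36) = -26460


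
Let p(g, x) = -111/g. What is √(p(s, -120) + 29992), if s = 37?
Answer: √29989 ≈ 173.17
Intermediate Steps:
√(p(s, -120) + 29992) = √(-111/37 + 29992) = √(-111*1/37 + 29992) = √(-3 + 29992) = √29989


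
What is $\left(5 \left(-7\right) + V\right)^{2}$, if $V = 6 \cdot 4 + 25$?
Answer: $196$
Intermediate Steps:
$V = 49$ ($V = 24 + 25 = 49$)
$\left(5 \left(-7\right) + V\right)^{2} = \left(5 \left(-7\right) + 49\right)^{2} = \left(-35 + 49\right)^{2} = 14^{2} = 196$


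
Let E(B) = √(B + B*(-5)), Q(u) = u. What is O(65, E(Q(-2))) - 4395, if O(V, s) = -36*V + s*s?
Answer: -6727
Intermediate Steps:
E(B) = 2*√(-B) (E(B) = √(B - 5*B) = √(-4*B) = 2*√(-B))
O(V, s) = s² - 36*V (O(V, s) = -36*V + s² = s² - 36*V)
O(65, E(Q(-2))) - 4395 = ((2*√(-1*(-2)))² - 36*65) - 4395 = ((2*√2)² - 2340) - 4395 = (8 - 2340) - 4395 = -2332 - 4395 = -6727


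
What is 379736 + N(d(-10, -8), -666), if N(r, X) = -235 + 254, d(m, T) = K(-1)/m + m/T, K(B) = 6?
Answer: 379755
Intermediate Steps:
d(m, T) = 6/m + m/T
N(r, X) = 19
379736 + N(d(-10, -8), -666) = 379736 + 19 = 379755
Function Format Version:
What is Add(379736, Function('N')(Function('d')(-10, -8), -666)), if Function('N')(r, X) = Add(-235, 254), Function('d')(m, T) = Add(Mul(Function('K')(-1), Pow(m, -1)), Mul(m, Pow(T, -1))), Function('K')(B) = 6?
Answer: 379755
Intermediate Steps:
Function('d')(m, T) = Add(Mul(6, Pow(m, -1)), Mul(m, Pow(T, -1)))
Function('N')(r, X) = 19
Add(379736, Function('N')(Function('d')(-10, -8), -666)) = Add(379736, 19) = 379755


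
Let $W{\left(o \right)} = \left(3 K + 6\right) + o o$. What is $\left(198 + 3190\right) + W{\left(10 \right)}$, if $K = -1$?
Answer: $3491$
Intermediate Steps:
$W{\left(o \right)} = 3 + o^{2}$ ($W{\left(o \right)} = \left(3 \left(-1\right) + 6\right) + o o = \left(-3 + 6\right) + o^{2} = 3 + o^{2}$)
$\left(198 + 3190\right) + W{\left(10 \right)} = \left(198 + 3190\right) + \left(3 + 10^{2}\right) = 3388 + \left(3 + 100\right) = 3388 + 103 = 3491$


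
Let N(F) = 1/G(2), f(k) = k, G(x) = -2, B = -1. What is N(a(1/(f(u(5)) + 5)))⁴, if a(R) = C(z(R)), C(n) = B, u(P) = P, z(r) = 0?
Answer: 1/16 ≈ 0.062500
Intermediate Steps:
C(n) = -1
a(R) = -1
N(F) = -½ (N(F) = 1/(-2) = -½)
N(a(1/(f(u(5)) + 5)))⁴ = (-½)⁴ = 1/16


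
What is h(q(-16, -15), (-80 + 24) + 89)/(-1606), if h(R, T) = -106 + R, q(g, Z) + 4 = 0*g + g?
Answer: 63/803 ≈ 0.078456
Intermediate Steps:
q(g, Z) = -4 + g (q(g, Z) = -4 + (0*g + g) = -4 + (0 + g) = -4 + g)
h(q(-16, -15), (-80 + 24) + 89)/(-1606) = (-106 + (-4 - 16))/(-1606) = (-106 - 20)*(-1/1606) = -126*(-1/1606) = 63/803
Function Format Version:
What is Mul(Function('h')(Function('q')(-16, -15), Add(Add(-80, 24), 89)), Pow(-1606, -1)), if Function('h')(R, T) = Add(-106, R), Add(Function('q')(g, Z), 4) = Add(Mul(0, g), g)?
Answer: Rational(63, 803) ≈ 0.078456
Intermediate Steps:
Function('q')(g, Z) = Add(-4, g) (Function('q')(g, Z) = Add(-4, Add(Mul(0, g), g)) = Add(-4, Add(0, g)) = Add(-4, g))
Mul(Function('h')(Function('q')(-16, -15), Add(Add(-80, 24), 89)), Pow(-1606, -1)) = Mul(Add(-106, Add(-4, -16)), Pow(-1606, -1)) = Mul(Add(-106, -20), Rational(-1, 1606)) = Mul(-126, Rational(-1, 1606)) = Rational(63, 803)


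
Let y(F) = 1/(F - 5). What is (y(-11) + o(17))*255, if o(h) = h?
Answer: 69105/16 ≈ 4319.1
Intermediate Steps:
y(F) = 1/(-5 + F)
(y(-11) + o(17))*255 = (1/(-5 - 11) + 17)*255 = (1/(-16) + 17)*255 = (-1/16 + 17)*255 = (271/16)*255 = 69105/16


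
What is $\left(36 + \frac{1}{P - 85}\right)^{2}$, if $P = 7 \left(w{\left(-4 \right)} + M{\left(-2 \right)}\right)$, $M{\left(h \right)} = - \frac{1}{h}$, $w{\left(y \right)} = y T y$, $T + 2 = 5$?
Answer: $\frac{335842276}{259081} \approx 1296.3$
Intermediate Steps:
$T = 3$ ($T = -2 + 5 = 3$)
$w{\left(y \right)} = 3 y^{2}$ ($w{\left(y \right)} = y 3 y = 3 y y = 3 y^{2}$)
$P = \frac{679}{2}$ ($P = 7 \left(3 \left(-4\right)^{2} - \frac{1}{-2}\right) = 7 \left(3 \cdot 16 - - \frac{1}{2}\right) = 7 \left(48 + \frac{1}{2}\right) = 7 \cdot \frac{97}{2} = \frac{679}{2} \approx 339.5$)
$\left(36 + \frac{1}{P - 85}\right)^{2} = \left(36 + \frac{1}{\frac{679}{2} - 85}\right)^{2} = \left(36 + \frac{1}{\frac{509}{2}}\right)^{2} = \left(36 + \frac{2}{509}\right)^{2} = \left(\frac{18326}{509}\right)^{2} = \frac{335842276}{259081}$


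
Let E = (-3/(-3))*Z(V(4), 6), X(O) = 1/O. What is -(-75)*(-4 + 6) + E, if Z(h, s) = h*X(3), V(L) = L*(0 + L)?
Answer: 466/3 ≈ 155.33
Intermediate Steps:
X(O) = 1/O
V(L) = L**2 (V(L) = L*L = L**2)
Z(h, s) = h/3
E = 16/3 (E = (-3/(-3))*((1/3)*4**2) = (-3*(-1/3))*((1/3)*16) = 1*(16/3) = 16/3 ≈ 5.3333)
-(-75)*(-4 + 6) + E = -(-75)*(-4 + 6) + 16/3 = -(-75)*2 + 16/3 = -15*(-10) + 16/3 = 150 + 16/3 = 466/3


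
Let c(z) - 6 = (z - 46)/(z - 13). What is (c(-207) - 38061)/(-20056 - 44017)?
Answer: 761077/1281460 ≈ 0.59391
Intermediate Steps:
c(z) = 6 + (-46 + z)/(-13 + z) (c(z) = 6 + (z - 46)/(z - 13) = 6 + (-46 + z)/(-13 + z))
(c(-207) - 38061)/(-20056 - 44017) = ((-124 + 7*(-207))/(-13 - 207) - 38061)/(-20056 - 44017) = ((-124 - 1449)/(-220) - 38061)/(-64073) = (-1/220*(-1573) - 38061)*(-1/64073) = (143/20 - 38061)*(-1/64073) = -761077/20*(-1/64073) = 761077/1281460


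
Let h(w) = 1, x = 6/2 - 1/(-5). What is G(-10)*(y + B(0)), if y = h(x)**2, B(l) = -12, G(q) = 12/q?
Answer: 66/5 ≈ 13.200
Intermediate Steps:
x = 16/5 (x = 6*(1/2) - 1*(-1/5) = 3 + 1/5 = 16/5 ≈ 3.2000)
y = 1 (y = 1**2 = 1)
G(-10)*(y + B(0)) = (12/(-10))*(1 - 12) = (12*(-1/10))*(-11) = -6/5*(-11) = 66/5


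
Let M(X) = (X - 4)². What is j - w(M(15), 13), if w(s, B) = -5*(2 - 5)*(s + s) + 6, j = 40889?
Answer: 37253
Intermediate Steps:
M(X) = (-4 + X)²
w(s, B) = 6 + 30*s (w(s, B) = -(-15)*2*s + 6 = -(-30)*s + 6 = 30*s + 6 = 6 + 30*s)
j - w(M(15), 13) = 40889 - (6 + 30*(-4 + 15)²) = 40889 - (6 + 30*11²) = 40889 - (6 + 30*121) = 40889 - (6 + 3630) = 40889 - 1*3636 = 40889 - 3636 = 37253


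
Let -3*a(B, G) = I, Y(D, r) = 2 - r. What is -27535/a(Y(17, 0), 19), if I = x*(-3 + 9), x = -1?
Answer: -27535/2 ≈ -13768.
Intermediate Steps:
I = -6 (I = -(-3 + 9) = -1*6 = -6)
a(B, G) = 2 (a(B, G) = -⅓*(-6) = 2)
-27535/a(Y(17, 0), 19) = -27535/2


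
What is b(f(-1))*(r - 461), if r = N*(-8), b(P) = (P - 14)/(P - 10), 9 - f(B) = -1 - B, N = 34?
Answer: -3665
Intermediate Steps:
f(B) = 10 + B (f(B) = 9 - (-1 - B) = 9 + (1 + B) = 10 + B)
b(P) = (-14 + P)/(-10 + P)
r = -272 (r = 34*(-8) = -272)
b(f(-1))*(r - 461) = ((-14 + (10 - 1))/(-10 + (10 - 1)))*(-272 - 461) = ((-14 + 9)/(-10 + 9))*(-733) = (-5/(-1))*(-733) = -1*(-5)*(-733) = 5*(-733) = -3665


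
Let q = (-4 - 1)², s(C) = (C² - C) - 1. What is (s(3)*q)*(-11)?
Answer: -1375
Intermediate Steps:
s(C) = -1 + C² - C
q = 25 (q = (-5)² = 25)
(s(3)*q)*(-11) = ((-1 + 3² - 1*3)*25)*(-11) = ((-1 + 9 - 3)*25)*(-11) = (5*25)*(-11) = 125*(-11) = -1375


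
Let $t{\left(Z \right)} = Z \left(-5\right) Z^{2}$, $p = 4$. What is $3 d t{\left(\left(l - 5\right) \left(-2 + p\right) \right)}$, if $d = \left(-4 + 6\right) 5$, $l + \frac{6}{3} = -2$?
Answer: $874800$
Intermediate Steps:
$l = -4$ ($l = -2 - 2 = -4$)
$t{\left(Z \right)} = - 5 Z^{3}$ ($t{\left(Z \right)} = - 5 Z Z^{2} = - 5 Z^{3}$)
$d = 10$ ($d = 2 \cdot 5 = 10$)
$3 d t{\left(\left(l - 5\right) \left(-2 + p\right) \right)} = 3 \cdot 10 \left(- 5 \left(\left(-4 - 5\right) \left(-2 + 4\right)\right)^{3}\right) = 30 \left(- 5 \left(\left(-9\right) 2\right)^{3}\right) = 30 \left(- 5 \left(-18\right)^{3}\right) = 30 \left(\left(-5\right) \left(-5832\right)\right) = 30 \cdot 29160 = 874800$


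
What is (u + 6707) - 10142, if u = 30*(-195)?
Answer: -9285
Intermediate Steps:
u = -5850
(u + 6707) - 10142 = (-5850 + 6707) - 10142 = 857 - 10142 = -9285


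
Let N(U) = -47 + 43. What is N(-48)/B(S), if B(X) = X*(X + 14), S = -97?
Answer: -4/8051 ≈ -0.00049683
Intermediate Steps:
N(U) = -4
B(X) = X*(14 + X)
N(-48)/B(S) = -4*(-1/(97*(14 - 97))) = -4/((-97*(-83))) = -4/8051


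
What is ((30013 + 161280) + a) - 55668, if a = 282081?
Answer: 417706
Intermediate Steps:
((30013 + 161280) + a) - 55668 = ((30013 + 161280) + 282081) - 55668 = (191293 + 282081) - 55668 = 473374 - 55668 = 417706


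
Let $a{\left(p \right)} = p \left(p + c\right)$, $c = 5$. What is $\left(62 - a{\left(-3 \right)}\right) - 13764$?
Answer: $-13696$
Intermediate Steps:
$a{\left(p \right)} = p \left(5 + p\right)$ ($a{\left(p \right)} = p \left(p + 5\right) = p \left(5 + p\right)$)
$\left(62 - a{\left(-3 \right)}\right) - 13764 = \left(62 - - 3 \left(5 - 3\right)\right) - 13764 = \left(62 - \left(-3\right) 2\right) - 13764 = \left(62 - -6\right) - 13764 = \left(62 + 6\right) - 13764 = 68 - 13764 = -13696$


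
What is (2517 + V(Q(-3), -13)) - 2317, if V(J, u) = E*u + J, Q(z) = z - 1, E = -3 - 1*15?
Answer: 430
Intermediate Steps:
E = -18 (E = -3 - 15 = -18)
Q(z) = -1 + z
V(J, u) = J - 18*u (V(J, u) = -18*u + J = J - 18*u)
(2517 + V(Q(-3), -13)) - 2317 = (2517 + ((-1 - 3) - 18*(-13))) - 2317 = (2517 + (-4 + 234)) - 2317 = (2517 + 230) - 2317 = 2747 - 2317 = 430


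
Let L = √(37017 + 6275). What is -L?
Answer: -2*√10823 ≈ -208.07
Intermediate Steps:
L = 2*√10823 (L = √43292 = 2*√10823 ≈ 208.07)
-L = -2*√10823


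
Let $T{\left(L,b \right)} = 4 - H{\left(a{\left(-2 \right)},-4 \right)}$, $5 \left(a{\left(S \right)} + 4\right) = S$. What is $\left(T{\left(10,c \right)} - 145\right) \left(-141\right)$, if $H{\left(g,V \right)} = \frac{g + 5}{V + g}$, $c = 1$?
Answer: $\frac{278193}{14} \approx 19871.0$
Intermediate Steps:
$a{\left(S \right)} = -4 + \frac{S}{5}$
$H{\left(g,V \right)} = \frac{5 + g}{V + g}$
$T{\left(L,b \right)} = \frac{57}{14}$ ($T{\left(L,b \right)} = 4 - \frac{5 + \left(-4 + \frac{1}{5} \left(-2\right)\right)}{-4 + \left(-4 + \frac{1}{5} \left(-2\right)\right)} = 4 - \frac{5 - \frac{22}{5}}{-4 - \frac{22}{5}} = 4 - \frac{1}{- \frac{42}{5}} \cdot \frac{3}{5} = 4 - \left(- \frac{5}{42}\right) \frac{3}{5} = 4 - - \frac{1}{14} = 4 + \frac{1}{14} = \frac{57}{14}$)
$\left(T{\left(10,c \right)} - 145\right) \left(-141\right) = \left(\frac{57}{14} - 145\right) \left(-141\right) = \left(- \frac{1973}{14}\right) \left(-141\right) = \frac{278193}{14}$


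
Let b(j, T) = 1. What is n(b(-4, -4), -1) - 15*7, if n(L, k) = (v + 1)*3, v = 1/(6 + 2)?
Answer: -813/8 ≈ -101.63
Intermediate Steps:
v = ⅛ (v = 1/8 = ⅛ ≈ 0.12500)
n(L, k) = 27/8 (n(L, k) = (⅛ + 1)*3 = (9/8)*3 = 27/8)
n(b(-4, -4), -1) - 15*7 = 27/8 - 15*7 = 27/8 - 105 = -813/8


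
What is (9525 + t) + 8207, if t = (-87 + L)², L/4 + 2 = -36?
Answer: 74853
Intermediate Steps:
L = -152 (L = -8 + 4*(-36) = -8 - 144 = -152)
t = 57121 (t = (-87 - 152)² = (-239)² = 57121)
(9525 + t) + 8207 = (9525 + 57121) + 8207 = 66646 + 8207 = 74853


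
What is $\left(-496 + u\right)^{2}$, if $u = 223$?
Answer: $74529$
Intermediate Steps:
$\left(-496 + u\right)^{2} = \left(-496 + 223\right)^{2} = \left(-273\right)^{2} = 74529$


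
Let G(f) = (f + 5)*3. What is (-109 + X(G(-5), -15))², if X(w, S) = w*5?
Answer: 11881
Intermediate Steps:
G(f) = 15 + 3*f (G(f) = (5 + f)*3 = 15 + 3*f)
X(w, S) = 5*w
(-109 + X(G(-5), -15))² = (-109 + 5*(15 + 3*(-5)))² = (-109 + 5*(15 - 15))² = (-109 + 5*0)² = (-109 + 0)² = (-109)² = 11881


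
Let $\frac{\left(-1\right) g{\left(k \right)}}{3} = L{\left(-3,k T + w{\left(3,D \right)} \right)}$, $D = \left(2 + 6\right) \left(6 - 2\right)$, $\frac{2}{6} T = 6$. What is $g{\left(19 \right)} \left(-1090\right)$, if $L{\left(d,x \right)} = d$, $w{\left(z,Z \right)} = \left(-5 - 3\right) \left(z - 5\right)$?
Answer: $-9810$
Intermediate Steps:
$T = 18$ ($T = 3 \cdot 6 = 18$)
$D = 32$ ($D = 8 \cdot 4 = 32$)
$w{\left(z,Z \right)} = 40 - 8 z$ ($w{\left(z,Z \right)} = - 8 \left(-5 + z\right) = 40 - 8 z$)
$g{\left(k \right)} = 9$ ($g{\left(k \right)} = \left(-3\right) \left(-3\right) = 9$)
$g{\left(19 \right)} \left(-1090\right) = 9 \left(-1090\right) = -9810$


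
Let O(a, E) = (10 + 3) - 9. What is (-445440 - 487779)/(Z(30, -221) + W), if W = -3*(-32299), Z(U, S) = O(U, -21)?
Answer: -133317/13843 ≈ -9.6306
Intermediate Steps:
O(a, E) = 4 (O(a, E) = 13 - 9 = 4)
Z(U, S) = 4
W = 96897
(-445440 - 487779)/(Z(30, -221) + W) = (-445440 - 487779)/(4 + 96897) = -933219/96901 = -933219*1/96901 = -133317/13843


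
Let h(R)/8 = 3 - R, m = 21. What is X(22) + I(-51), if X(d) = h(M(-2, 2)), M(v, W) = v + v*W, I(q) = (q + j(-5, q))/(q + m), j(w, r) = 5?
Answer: 1103/15 ≈ 73.533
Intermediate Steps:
I(q) = (5 + q)/(21 + q) (I(q) = (q + 5)/(q + 21) = (5 + q)/(21 + q))
M(v, W) = v + W*v
h(R) = 24 - 8*R (h(R) = 8*(3 - R) = 24 - 8*R)
X(d) = 72 (X(d) = 24 - (-16)*(1 + 2) = 24 - (-16)*3 = 24 - 8*(-6) = 24 + 48 = 72)
X(22) + I(-51) = 72 + (5 - 51)/(21 - 51) = 72 - 46/(-30) = 72 - 1/30*(-46) = 72 + 23/15 = 1103/15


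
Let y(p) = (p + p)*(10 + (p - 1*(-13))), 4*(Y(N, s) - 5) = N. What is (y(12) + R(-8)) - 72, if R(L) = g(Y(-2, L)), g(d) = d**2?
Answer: 3153/4 ≈ 788.25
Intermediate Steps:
Y(N, s) = 5 + N/4
R(L) = 81/4 (R(L) = (5 + (1/4)*(-2))**2 = (5 - 1/2)**2 = (9/2)**2 = 81/4)
y(p) = 2*p*(23 + p) (y(p) = (2*p)*(10 + (p + 13)) = (2*p)*(10 + (13 + p)) = (2*p)*(23 + p) = 2*p*(23 + p))
(y(12) + R(-8)) - 72 = (2*12*(23 + 12) + 81/4) - 72 = (2*12*35 + 81/4) - 72 = (840 + 81/4) - 72 = 3441/4 - 72 = 3153/4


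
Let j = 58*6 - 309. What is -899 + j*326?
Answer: 11815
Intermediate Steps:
j = 39 (j = 348 - 309 = 39)
-899 + j*326 = -899 + 39*326 = -899 + 12714 = 11815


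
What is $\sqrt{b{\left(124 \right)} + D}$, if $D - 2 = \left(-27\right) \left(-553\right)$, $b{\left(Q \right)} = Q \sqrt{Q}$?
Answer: $\sqrt{14933 + 248 \sqrt{31}} \approx 127.73$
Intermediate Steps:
$b{\left(Q \right)} = Q^{\frac{3}{2}}$
$D = 14933$ ($D = 2 - -14931 = 2 + 14931 = 14933$)
$\sqrt{b{\left(124 \right)} + D} = \sqrt{124^{\frac{3}{2}} + 14933} = \sqrt{248 \sqrt{31} + 14933} = \sqrt{14933 + 248 \sqrt{31}}$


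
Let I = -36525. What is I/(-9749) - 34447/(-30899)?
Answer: 1464409778/301234351 ≈ 4.8614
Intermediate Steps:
I/(-9749) - 34447/(-30899) = -36525/(-9749) - 34447/(-30899) = -36525*(-1/9749) - 34447*(-1/30899) = 36525/9749 + 34447/30899 = 1464409778/301234351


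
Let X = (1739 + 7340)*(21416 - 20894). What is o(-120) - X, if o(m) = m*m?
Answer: -4724838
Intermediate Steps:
X = 4739238 (X = 9079*522 = 4739238)
o(m) = m²
o(-120) - X = (-120)² - 1*4739238 = 14400 - 4739238 = -4724838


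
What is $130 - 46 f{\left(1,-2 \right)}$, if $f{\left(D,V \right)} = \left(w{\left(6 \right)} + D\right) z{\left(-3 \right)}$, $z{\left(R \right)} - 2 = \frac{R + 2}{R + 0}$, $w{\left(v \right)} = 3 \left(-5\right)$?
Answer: $\frac{4898}{3} \approx 1632.7$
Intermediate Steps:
$w{\left(v \right)} = -15$
$z{\left(R \right)} = 2 + \frac{2 + R}{R}$ ($z{\left(R \right)} = 2 + \frac{R + 2}{R + 0} = 2 + \frac{2 + R}{R}$)
$f{\left(D,V \right)} = -35 + \frac{7 D}{3}$ ($f{\left(D,V \right)} = \left(-15 + D\right) \left(3 + \frac{2}{-3}\right) = \left(-15 + D\right) \left(3 + 2 \left(- \frac{1}{3}\right)\right) = \left(-15 + D\right) \left(3 - \frac{2}{3}\right) = \left(-15 + D\right) \frac{7}{3} = -35 + \frac{7 D}{3}$)
$130 - 46 f{\left(1,-2 \right)} = 130 - 46 \left(-35 + \frac{7}{3} \cdot 1\right) = 130 - 46 \left(-35 + \frac{7}{3}\right) = 130 - - \frac{4508}{3} = 130 + \frac{4508}{3} = \frac{4898}{3}$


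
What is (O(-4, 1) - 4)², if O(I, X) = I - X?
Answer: 81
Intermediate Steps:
(O(-4, 1) - 4)² = ((-4 - 1*1) - 4)² = ((-4 - 1) - 4)² = (-5 - 4)² = (-9)² = 81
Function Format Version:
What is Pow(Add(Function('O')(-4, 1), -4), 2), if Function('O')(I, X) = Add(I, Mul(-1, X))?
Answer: 81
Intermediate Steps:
Pow(Add(Function('O')(-4, 1), -4), 2) = Pow(Add(Add(-4, Mul(-1, 1)), -4), 2) = Pow(Add(Add(-4, -1), -4), 2) = Pow(Add(-5, -4), 2) = Pow(-9, 2) = 81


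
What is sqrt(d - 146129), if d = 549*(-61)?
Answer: I*sqrt(179618) ≈ 423.81*I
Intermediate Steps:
d = -33489
sqrt(d - 146129) = sqrt(-33489 - 146129) = sqrt(-179618) = I*sqrt(179618)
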